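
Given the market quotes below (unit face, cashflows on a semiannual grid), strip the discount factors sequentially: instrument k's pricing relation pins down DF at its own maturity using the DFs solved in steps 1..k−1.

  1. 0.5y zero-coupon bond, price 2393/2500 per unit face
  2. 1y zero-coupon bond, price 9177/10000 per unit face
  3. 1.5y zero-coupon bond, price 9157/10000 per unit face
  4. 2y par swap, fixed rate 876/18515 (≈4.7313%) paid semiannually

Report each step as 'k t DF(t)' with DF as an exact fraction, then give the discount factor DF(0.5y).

1 1/2 2393/2500
2 1 9177/10000
3 3/2 9157/10000
4 2 2281/2500
DF(0.5y) = 2393/2500 ≈ 0.957200

step 1 [0.5y] zero: DF = P = 2393/2500 ≈ 0.957200
step 2 [1y] zero: DF = P = 9177/10000 ≈ 0.917700
step 3 [1.5y] zero: DF = P = 9157/10000 ≈ 0.915700
step 4 [2y] swap r/2=438/18515: DF=(1 − 438/18515·(0.957200+0.917700+0.915700))/(1+438/18515) = 2281/2500 ≈ 0.912400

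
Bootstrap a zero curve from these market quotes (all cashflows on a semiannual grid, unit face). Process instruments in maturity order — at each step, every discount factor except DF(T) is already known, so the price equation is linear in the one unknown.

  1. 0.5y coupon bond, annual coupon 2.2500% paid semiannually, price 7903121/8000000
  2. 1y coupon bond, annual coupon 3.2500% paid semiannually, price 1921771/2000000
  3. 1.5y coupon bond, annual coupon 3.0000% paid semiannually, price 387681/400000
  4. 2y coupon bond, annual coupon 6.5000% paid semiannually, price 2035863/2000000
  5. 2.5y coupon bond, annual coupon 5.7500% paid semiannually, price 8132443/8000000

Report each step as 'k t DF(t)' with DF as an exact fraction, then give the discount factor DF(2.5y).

1 1/2 9769/10000
2 1 9299/10000
3 3/2 9267/10000
4 2 8967/10000
5 5/2 8839/10000
DF(2.5y) = 8839/10000 ≈ 0.883900

step 1 [0.5y] bond c/2=9/800: DF=(7903121/8000000 − 9/800·(0))/(1+9/800) = 9769/10000 ≈ 0.976900
step 2 [1y] bond c/2=13/800: DF=(1921771/2000000 − 13/800·(0.976900))/(1+13/800) = 9299/10000 ≈ 0.929900
step 3 [1.5y] bond c/2=3/200: DF=(387681/400000 − 3/200·(0.976900+0.929900))/(1+3/200) = 9267/10000 ≈ 0.926700
step 4 [2y] bond c/2=13/400: DF=(2035863/2000000 − 13/400·(0.976900+0.929900+0.926700))/(1+13/400) = 8967/10000 ≈ 0.896700
step 5 [2.5y] bond c/2=23/800: DF=(8132443/8000000 − 23/800·(0.976900+0.929900+0.926700+0.896700))/(1+23/800) = 8839/10000 ≈ 0.883900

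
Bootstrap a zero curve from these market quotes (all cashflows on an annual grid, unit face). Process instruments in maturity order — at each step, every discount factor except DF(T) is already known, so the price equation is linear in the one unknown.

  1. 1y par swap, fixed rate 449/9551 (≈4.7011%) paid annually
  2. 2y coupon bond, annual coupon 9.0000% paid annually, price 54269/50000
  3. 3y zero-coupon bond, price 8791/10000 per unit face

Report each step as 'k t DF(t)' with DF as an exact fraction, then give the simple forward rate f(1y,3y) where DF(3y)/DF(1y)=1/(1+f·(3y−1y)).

1 1 9551/10000
2 2 9169/10000
3 3 8791/10000
f(1y,3y) = ((9551/10000)/(8791/10000) − 1)/(2) = 380/8791 ≈ 4.3226%

step 1 [1y] swap r/1=449/9551: DF=(1 − 449/9551·(0))/(1+449/9551) = 9551/10000 ≈ 0.955100
step 2 [2y] bond c/1=9/100: DF=(54269/50000 − 9/100·(0.955100))/(1+9/100) = 9169/10000 ≈ 0.916900
step 3 [3y] zero: DF = P = 8791/10000 ≈ 0.879100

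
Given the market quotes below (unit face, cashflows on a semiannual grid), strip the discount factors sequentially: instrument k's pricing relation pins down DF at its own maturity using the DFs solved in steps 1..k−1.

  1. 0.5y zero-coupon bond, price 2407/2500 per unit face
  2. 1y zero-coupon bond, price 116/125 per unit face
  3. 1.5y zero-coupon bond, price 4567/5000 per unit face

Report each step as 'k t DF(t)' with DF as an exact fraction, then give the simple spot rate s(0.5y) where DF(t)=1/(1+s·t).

step 1 [0.5y] zero: DF = P = 2407/2500 ≈ 0.962800
step 2 [1y] zero: DF = P = 116/125 ≈ 0.928000
step 3 [1.5y] zero: DF = P = 4567/5000 ≈ 0.913400

1 1/2 2407/2500
2 1 116/125
3 3/2 4567/5000
s(0.5y) = (1/(2407/2500) − 1)/(1/2) = 186/2407 ≈ 7.7275%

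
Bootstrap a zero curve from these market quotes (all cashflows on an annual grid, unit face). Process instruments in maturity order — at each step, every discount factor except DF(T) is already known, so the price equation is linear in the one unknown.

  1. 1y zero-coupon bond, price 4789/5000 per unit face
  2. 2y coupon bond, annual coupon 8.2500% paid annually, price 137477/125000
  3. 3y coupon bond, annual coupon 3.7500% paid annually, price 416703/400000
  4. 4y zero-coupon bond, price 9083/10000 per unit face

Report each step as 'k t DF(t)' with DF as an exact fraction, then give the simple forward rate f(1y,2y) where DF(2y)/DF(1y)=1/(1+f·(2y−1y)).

step 1 [1y] zero: DF = P = 4789/5000 ≈ 0.957800
step 2 [2y] bond c/1=33/400: DF=(137477/125000 − 33/400·(0.957800))/(1+33/400) = 943/1000 ≈ 0.943000
step 3 [3y] bond c/1=3/80: DF=(416703/400000 − 3/80·(0.957800+0.943000))/(1+3/80) = 4677/5000 ≈ 0.935400
step 4 [4y] zero: DF = P = 9083/10000 ≈ 0.908300

1 1 4789/5000
2 2 943/1000
3 3 4677/5000
4 4 9083/10000
f(1y,2y) = ((4789/5000)/(943/1000) − 1)/(1) = 74/4715 ≈ 1.5695%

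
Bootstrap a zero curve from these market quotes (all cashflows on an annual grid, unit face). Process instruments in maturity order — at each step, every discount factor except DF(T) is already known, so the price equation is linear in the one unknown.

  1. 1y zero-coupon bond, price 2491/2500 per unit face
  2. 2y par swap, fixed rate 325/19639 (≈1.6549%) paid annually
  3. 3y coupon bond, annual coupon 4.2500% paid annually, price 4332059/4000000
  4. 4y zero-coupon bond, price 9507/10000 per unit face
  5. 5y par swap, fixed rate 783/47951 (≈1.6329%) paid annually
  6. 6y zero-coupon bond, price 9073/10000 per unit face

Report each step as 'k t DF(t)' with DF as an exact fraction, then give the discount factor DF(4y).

1 1 2491/2500
2 2 387/400
3 3 2397/2500
4 4 9507/10000
5 5 9217/10000
6 6 9073/10000
DF(4y) = 9507/10000 ≈ 0.950700

step 1 [1y] zero: DF = P = 2491/2500 ≈ 0.996400
step 2 [2y] swap r/1=325/19639: DF=(1 − 325/19639·(0.996400))/(1+325/19639) = 387/400 ≈ 0.967500
step 3 [3y] bond c/1=17/400: DF=(4332059/4000000 − 17/400·(0.996400+0.967500))/(1+17/400) = 2397/2500 ≈ 0.958800
step 4 [4y] zero: DF = P = 9507/10000 ≈ 0.950700
step 5 [5y] swap r/1=783/47951: DF=(1 − 783/47951·(0.996400+0.967500+0.958800+0.950700))/(1+783/47951) = 9217/10000 ≈ 0.921700
step 6 [6y] zero: DF = P = 9073/10000 ≈ 0.907300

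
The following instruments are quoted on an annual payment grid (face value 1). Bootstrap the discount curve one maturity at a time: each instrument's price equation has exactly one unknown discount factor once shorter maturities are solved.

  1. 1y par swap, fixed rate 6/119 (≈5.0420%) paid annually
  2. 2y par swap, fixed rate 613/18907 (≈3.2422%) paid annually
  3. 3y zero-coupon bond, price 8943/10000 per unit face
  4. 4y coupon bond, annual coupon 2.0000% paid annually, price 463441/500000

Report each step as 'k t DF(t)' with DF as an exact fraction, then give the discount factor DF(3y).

step 1 [1y] swap r/1=6/119: DF=(1 − 6/119·(0))/(1+6/119) = 119/125 ≈ 0.952000
step 2 [2y] swap r/1=613/18907: DF=(1 − 613/18907·(0.952000))/(1+613/18907) = 9387/10000 ≈ 0.938700
step 3 [3y] zero: DF = P = 8943/10000 ≈ 0.894300
step 4 [4y] bond c/1=1/50: DF=(463441/500000 − 1/50·(0.952000+0.938700+0.894300))/(1+1/50) = 8541/10000 ≈ 0.854100

1 1 119/125
2 2 9387/10000
3 3 8943/10000
4 4 8541/10000
DF(3y) = 8943/10000 ≈ 0.894300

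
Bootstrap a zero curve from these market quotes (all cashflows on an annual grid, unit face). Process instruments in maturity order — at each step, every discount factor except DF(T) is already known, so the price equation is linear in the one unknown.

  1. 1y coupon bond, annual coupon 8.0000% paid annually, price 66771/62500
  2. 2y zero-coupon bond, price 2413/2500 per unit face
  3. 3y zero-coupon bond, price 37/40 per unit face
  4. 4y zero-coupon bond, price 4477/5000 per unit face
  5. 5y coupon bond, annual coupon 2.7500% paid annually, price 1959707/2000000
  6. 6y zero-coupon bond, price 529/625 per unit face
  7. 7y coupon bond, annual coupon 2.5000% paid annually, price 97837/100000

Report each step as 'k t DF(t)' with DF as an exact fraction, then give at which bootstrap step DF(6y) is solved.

1 1 2473/2500
2 2 2413/2500
3 3 37/40
4 4 4477/5000
5 5 4263/5000
6 6 529/625
7 7 821/1000
DF(6y) is solved at step 6

step 1 [1y] bond c/1=2/25: DF=(66771/62500 − 2/25·(0))/(1+2/25) = 2473/2500 ≈ 0.989200
step 2 [2y] zero: DF = P = 2413/2500 ≈ 0.965200
step 3 [3y] zero: DF = P = 37/40 ≈ 0.925000
step 4 [4y] zero: DF = P = 4477/5000 ≈ 0.895400
step 5 [5y] bond c/1=11/400: DF=(1959707/2000000 − 11/400·(0.989200+0.965200+0.925000+0.895400))/(1+11/400) = 4263/5000 ≈ 0.852600
step 6 [6y] zero: DF = P = 529/625 ≈ 0.846400
step 7 [7y] bond c/1=1/40: DF=(97837/100000 − 1/40·(0.989200+0.965200+0.925000+0.895400+0.852600+0.846400))/(1+1/40) = 821/1000 ≈ 0.821000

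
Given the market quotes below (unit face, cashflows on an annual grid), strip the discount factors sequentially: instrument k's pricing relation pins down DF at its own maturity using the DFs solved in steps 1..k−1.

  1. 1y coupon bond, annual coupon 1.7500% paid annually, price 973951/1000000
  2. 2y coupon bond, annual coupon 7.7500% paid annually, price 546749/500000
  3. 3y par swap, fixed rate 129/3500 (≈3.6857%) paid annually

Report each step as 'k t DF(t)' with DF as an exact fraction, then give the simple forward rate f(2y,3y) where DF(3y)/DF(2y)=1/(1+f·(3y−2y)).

1 1 2393/2500
2 2 473/500
3 3 1121/1250
f(2y,3y) = ((473/500)/(1121/1250) − 1)/(1) = 123/2242 ≈ 5.4862%

step 1 [1y] bond c/1=7/400: DF=(973951/1000000 − 7/400·(0))/(1+7/400) = 2393/2500 ≈ 0.957200
step 2 [2y] bond c/1=31/400: DF=(546749/500000 − 31/400·(0.957200))/(1+31/400) = 473/500 ≈ 0.946000
step 3 [3y] swap r/1=129/3500: DF=(1 − 129/3500·(0.957200+0.946000))/(1+129/3500) = 1121/1250 ≈ 0.896800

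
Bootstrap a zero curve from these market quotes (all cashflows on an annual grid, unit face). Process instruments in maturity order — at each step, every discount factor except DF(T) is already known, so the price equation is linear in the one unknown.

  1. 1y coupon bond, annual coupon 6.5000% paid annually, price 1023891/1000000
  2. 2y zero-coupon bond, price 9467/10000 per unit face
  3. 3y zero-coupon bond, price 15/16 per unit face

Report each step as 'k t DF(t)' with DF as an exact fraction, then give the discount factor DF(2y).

1 1 4807/5000
2 2 9467/10000
3 3 15/16
DF(2y) = 9467/10000 ≈ 0.946700

step 1 [1y] bond c/1=13/200: DF=(1023891/1000000 − 13/200·(0))/(1+13/200) = 4807/5000 ≈ 0.961400
step 2 [2y] zero: DF = P = 9467/10000 ≈ 0.946700
step 3 [3y] zero: DF = P = 15/16 ≈ 0.937500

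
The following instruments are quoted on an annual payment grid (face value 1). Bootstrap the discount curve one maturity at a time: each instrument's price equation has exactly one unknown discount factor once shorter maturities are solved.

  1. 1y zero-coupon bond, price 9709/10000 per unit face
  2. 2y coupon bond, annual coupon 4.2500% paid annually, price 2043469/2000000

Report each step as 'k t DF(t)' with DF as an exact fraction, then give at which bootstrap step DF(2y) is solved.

1 1 9709/10000
2 2 1881/2000
DF(2y) is solved at step 2

step 1 [1y] zero: DF = P = 9709/10000 ≈ 0.970900
step 2 [2y] bond c/1=17/400: DF=(2043469/2000000 − 17/400·(0.970900))/(1+17/400) = 1881/2000 ≈ 0.940500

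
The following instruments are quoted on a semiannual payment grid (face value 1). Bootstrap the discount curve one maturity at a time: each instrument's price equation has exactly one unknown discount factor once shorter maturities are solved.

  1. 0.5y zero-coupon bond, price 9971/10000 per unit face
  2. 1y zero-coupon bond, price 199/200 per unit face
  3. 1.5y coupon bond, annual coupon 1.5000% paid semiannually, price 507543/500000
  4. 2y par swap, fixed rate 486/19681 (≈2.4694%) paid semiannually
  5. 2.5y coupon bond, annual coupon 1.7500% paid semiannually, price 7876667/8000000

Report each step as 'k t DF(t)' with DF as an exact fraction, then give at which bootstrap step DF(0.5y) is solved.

step 1 [0.5y] zero: DF = P = 9971/10000 ≈ 0.997100
step 2 [1y] zero: DF = P = 199/200 ≈ 0.995000
step 3 [1.5y] bond c/2=3/400: DF=(507543/500000 − 3/400·(0.997100+0.995000))/(1+3/400) = 9927/10000 ≈ 0.992700
step 4 [2y] swap r/2=243/19681: DF=(1 − 243/19681·(0.997100+0.995000+0.992700))/(1+243/19681) = 4757/5000 ≈ 0.951400
step 5 [2.5y] bond c/2=7/800: DF=(7876667/8000000 − 7/800·(0.997100+0.995000+0.992700+0.951400))/(1+7/800) = 9419/10000 ≈ 0.941900

1 1/2 9971/10000
2 1 199/200
3 3/2 9927/10000
4 2 4757/5000
5 5/2 9419/10000
DF(0.5y) is solved at step 1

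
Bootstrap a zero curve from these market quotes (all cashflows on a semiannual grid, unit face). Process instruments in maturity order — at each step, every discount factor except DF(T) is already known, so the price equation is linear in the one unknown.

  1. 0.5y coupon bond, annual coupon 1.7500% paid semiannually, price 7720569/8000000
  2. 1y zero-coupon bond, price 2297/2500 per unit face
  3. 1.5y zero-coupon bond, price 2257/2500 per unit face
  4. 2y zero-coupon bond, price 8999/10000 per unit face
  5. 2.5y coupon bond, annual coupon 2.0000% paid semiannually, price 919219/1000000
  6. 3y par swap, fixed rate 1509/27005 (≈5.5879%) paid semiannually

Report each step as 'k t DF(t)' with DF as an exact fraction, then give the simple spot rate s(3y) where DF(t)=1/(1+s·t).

1 1/2 9567/10000
2 1 2297/2500
3 3/2 2257/2500
4 2 8999/10000
5 5/2 8737/10000
6 3 8491/10000
s(3y) = (1/(8491/10000) − 1)/(3) = 503/8491 ≈ 5.9239%

step 1 [0.5y] bond c/2=7/800: DF=(7720569/8000000 − 7/800·(0))/(1+7/800) = 9567/10000 ≈ 0.956700
step 2 [1y] zero: DF = P = 2297/2500 ≈ 0.918800
step 3 [1.5y] zero: DF = P = 2257/2500 ≈ 0.902800
step 4 [2y] zero: DF = P = 8999/10000 ≈ 0.899900
step 5 [2.5y] bond c/2=1/100: DF=(919219/1000000 − 1/100·(0.956700+0.918800+0.902800+0.899900))/(1+1/100) = 8737/10000 ≈ 0.873700
step 6 [3y] swap r/2=1509/54010: DF=(1 − 1509/54010·(0.956700+0.918800+0.902800+0.899900+0.873700))/(1+1509/54010) = 8491/10000 ≈ 0.849100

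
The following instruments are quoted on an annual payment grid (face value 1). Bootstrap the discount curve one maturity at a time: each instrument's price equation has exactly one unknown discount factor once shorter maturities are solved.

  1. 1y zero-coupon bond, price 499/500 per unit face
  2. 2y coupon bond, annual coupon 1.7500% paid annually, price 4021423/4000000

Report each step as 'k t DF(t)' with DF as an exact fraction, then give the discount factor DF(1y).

step 1 [1y] zero: DF = P = 499/500 ≈ 0.998000
step 2 [2y] bond c/1=7/400: DF=(4021423/4000000 − 7/400·(0.998000))/(1+7/400) = 9709/10000 ≈ 0.970900

1 1 499/500
2 2 9709/10000
DF(1y) = 499/500 ≈ 0.998000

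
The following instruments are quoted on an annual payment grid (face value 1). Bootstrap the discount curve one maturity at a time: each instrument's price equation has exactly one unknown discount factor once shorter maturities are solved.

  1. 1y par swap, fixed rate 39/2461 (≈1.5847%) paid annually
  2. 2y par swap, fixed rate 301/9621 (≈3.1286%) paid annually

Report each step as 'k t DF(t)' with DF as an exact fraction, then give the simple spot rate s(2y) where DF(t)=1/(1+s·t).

step 1 [1y] swap r/1=39/2461: DF=(1 − 39/2461·(0))/(1+39/2461) = 2461/2500 ≈ 0.984400
step 2 [2y] swap r/1=301/9621: DF=(1 − 301/9621·(0.984400))/(1+301/9621) = 4699/5000 ≈ 0.939800

1 1 2461/2500
2 2 4699/5000
s(2y) = (1/(4699/5000) − 1)/(2) = 301/9398 ≈ 3.2028%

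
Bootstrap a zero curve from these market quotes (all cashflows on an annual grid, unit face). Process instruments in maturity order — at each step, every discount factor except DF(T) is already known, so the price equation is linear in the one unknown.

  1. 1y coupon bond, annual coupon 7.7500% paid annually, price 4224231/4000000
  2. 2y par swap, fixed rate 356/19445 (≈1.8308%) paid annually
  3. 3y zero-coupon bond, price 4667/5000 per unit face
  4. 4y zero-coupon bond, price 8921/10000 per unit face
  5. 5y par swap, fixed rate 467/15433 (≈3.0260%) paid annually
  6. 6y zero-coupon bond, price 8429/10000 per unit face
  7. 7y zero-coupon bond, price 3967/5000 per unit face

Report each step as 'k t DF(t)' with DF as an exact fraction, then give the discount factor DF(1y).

step 1 [1y] bond c/1=31/400: DF=(4224231/4000000 − 31/400·(0))/(1+31/400) = 9801/10000 ≈ 0.980100
step 2 [2y] swap r/1=356/19445: DF=(1 − 356/19445·(0.980100))/(1+356/19445) = 2411/2500 ≈ 0.964400
step 3 [3y] zero: DF = P = 4667/5000 ≈ 0.933400
step 4 [4y] zero: DF = P = 8921/10000 ≈ 0.892100
step 5 [5y] swap r/1=467/15433: DF=(1 − 467/15433·(0.980100+0.964400+0.933400+0.892100))/(1+467/15433) = 8599/10000 ≈ 0.859900
step 6 [6y] zero: DF = P = 8429/10000 ≈ 0.842900
step 7 [7y] zero: DF = P = 3967/5000 ≈ 0.793400

1 1 9801/10000
2 2 2411/2500
3 3 4667/5000
4 4 8921/10000
5 5 8599/10000
6 6 8429/10000
7 7 3967/5000
DF(1y) = 9801/10000 ≈ 0.980100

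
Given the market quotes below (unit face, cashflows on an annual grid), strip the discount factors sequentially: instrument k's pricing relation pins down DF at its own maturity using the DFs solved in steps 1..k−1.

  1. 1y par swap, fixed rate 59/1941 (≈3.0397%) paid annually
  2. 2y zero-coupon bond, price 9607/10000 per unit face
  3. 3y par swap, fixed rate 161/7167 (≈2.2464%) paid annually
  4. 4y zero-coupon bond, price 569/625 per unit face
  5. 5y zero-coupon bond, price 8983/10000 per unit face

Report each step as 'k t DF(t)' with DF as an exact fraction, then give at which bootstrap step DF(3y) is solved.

step 1 [1y] swap r/1=59/1941: DF=(1 − 59/1941·(0))/(1+59/1941) = 1941/2000 ≈ 0.970500
step 2 [2y] zero: DF = P = 9607/10000 ≈ 0.960700
step 3 [3y] swap r/1=161/7167: DF=(1 − 161/7167·(0.970500+0.960700))/(1+161/7167) = 2339/2500 ≈ 0.935600
step 4 [4y] zero: DF = P = 569/625 ≈ 0.910400
step 5 [5y] zero: DF = P = 8983/10000 ≈ 0.898300

1 1 1941/2000
2 2 9607/10000
3 3 2339/2500
4 4 569/625
5 5 8983/10000
DF(3y) is solved at step 3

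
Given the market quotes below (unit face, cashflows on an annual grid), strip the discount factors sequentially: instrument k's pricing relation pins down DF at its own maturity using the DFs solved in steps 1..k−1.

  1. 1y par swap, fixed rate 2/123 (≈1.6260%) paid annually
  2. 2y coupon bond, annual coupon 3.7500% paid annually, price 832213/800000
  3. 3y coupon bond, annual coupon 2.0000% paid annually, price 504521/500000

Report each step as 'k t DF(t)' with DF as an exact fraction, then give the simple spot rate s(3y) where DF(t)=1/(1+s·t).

1 1 123/125
2 2 9671/10000
3 3 951/1000
s(3y) = (1/(951/1000) − 1)/(3) = 49/2853 ≈ 1.7175%

step 1 [1y] swap r/1=2/123: DF=(1 − 2/123·(0))/(1+2/123) = 123/125 ≈ 0.984000
step 2 [2y] bond c/1=3/80: DF=(832213/800000 − 3/80·(0.984000))/(1+3/80) = 9671/10000 ≈ 0.967100
step 3 [3y] bond c/1=1/50: DF=(504521/500000 − 1/50·(0.984000+0.967100))/(1+1/50) = 951/1000 ≈ 0.951000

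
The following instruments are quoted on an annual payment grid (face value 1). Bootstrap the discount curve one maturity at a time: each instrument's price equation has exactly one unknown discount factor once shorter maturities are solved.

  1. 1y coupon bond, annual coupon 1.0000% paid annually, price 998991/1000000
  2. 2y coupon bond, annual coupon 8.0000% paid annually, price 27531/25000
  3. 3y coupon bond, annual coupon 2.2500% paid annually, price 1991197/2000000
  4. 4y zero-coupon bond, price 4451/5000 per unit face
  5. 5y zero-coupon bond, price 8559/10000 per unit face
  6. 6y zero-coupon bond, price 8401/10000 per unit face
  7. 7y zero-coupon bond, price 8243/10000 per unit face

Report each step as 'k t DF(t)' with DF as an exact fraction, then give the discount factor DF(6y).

step 1 [1y] bond c/1=1/100: DF=(998991/1000000 − 1/100·(0))/(1+1/100) = 9891/10000 ≈ 0.989100
step 2 [2y] bond c/1=2/25: DF=(27531/25000 − 2/25·(0.989100))/(1+2/25) = 1183/1250 ≈ 0.946400
step 3 [3y] bond c/1=9/400: DF=(1991197/2000000 − 9/400·(0.989100+0.946400))/(1+9/400) = 9311/10000 ≈ 0.931100
step 4 [4y] zero: DF = P = 4451/5000 ≈ 0.890200
step 5 [5y] zero: DF = P = 8559/10000 ≈ 0.855900
step 6 [6y] zero: DF = P = 8401/10000 ≈ 0.840100
step 7 [7y] zero: DF = P = 8243/10000 ≈ 0.824300

1 1 9891/10000
2 2 1183/1250
3 3 9311/10000
4 4 4451/5000
5 5 8559/10000
6 6 8401/10000
7 7 8243/10000
DF(6y) = 8401/10000 ≈ 0.840100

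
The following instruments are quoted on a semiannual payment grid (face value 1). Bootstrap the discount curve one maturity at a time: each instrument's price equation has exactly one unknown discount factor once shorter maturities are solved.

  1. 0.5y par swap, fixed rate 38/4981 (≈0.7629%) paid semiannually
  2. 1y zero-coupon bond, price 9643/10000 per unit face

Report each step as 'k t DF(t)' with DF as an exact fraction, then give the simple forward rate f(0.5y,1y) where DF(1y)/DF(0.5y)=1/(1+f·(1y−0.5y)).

step 1 [0.5y] swap r/2=19/4981: DF=(1 − 19/4981·(0))/(1+19/4981) = 4981/5000 ≈ 0.996200
step 2 [1y] zero: DF = P = 9643/10000 ≈ 0.964300

1 1/2 4981/5000
2 1 9643/10000
f(0.5y,1y) = ((4981/5000)/(9643/10000) − 1)/(1/2) = 638/9643 ≈ 6.6162%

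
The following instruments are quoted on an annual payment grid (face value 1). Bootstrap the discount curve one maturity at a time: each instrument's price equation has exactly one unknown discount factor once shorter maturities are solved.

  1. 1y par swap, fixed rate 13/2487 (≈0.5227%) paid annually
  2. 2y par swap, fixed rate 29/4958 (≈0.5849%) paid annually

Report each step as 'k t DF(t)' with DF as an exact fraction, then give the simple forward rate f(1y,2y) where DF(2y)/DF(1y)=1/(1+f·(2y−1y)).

1 1 2487/2500
2 2 2471/2500
f(1y,2y) = ((2487/2500)/(2471/2500) − 1)/(1) = 16/2471 ≈ 0.6475%

step 1 [1y] swap r/1=13/2487: DF=(1 − 13/2487·(0))/(1+13/2487) = 2487/2500 ≈ 0.994800
step 2 [2y] swap r/1=29/4958: DF=(1 − 29/4958·(0.994800))/(1+29/4958) = 2471/2500 ≈ 0.988400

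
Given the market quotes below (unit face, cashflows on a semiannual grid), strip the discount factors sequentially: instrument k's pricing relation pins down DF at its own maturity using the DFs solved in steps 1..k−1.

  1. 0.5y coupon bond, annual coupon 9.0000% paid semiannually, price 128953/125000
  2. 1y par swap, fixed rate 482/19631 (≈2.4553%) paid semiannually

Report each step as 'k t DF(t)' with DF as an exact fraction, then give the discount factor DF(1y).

step 1 [0.5y] bond c/2=9/200: DF=(128953/125000 − 9/200·(0))/(1+9/200) = 617/625 ≈ 0.987200
step 2 [1y] swap r/2=241/19631: DF=(1 − 241/19631·(0.987200))/(1+241/19631) = 9759/10000 ≈ 0.975900

1 1/2 617/625
2 1 9759/10000
DF(1y) = 9759/10000 ≈ 0.975900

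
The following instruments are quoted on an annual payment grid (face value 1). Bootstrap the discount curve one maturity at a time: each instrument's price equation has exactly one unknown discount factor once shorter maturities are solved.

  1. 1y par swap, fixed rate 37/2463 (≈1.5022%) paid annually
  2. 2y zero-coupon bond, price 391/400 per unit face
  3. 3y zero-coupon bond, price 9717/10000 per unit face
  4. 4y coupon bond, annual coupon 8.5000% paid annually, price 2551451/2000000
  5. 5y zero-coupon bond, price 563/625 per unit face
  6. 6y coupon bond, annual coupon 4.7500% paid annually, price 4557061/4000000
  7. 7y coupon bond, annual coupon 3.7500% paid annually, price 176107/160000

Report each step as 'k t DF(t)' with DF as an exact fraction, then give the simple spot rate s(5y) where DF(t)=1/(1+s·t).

1 1 2463/2500
2 2 391/400
3 3 9717/10000
4 4 9459/10000
5 5 563/625
6 6 2177/2500
7 7 4283/5000
s(5y) = (1/(563/625) − 1)/(5) = 62/2815 ≈ 2.2025%

step 1 [1y] swap r/1=37/2463: DF=(1 − 37/2463·(0))/(1+37/2463) = 2463/2500 ≈ 0.985200
step 2 [2y] zero: DF = P = 391/400 ≈ 0.977500
step 3 [3y] zero: DF = P = 9717/10000 ≈ 0.971700
step 4 [4y] bond c/1=17/200: DF=(2551451/2000000 − 17/200·(0.985200+0.977500+0.971700))/(1+17/200) = 9459/10000 ≈ 0.945900
step 5 [5y] zero: DF = P = 563/625 ≈ 0.900800
step 6 [6y] bond c/1=19/400: DF=(4557061/4000000 − 19/400·(0.985200+0.977500+0.971700+0.945900+0.900800))/(1+19/400) = 2177/2500 ≈ 0.870800
step 7 [7y] bond c/1=3/80: DF=(176107/160000 − 3/80·(0.985200+0.977500+0.971700+0.945900+0.900800+0.870800))/(1+3/80) = 4283/5000 ≈ 0.856600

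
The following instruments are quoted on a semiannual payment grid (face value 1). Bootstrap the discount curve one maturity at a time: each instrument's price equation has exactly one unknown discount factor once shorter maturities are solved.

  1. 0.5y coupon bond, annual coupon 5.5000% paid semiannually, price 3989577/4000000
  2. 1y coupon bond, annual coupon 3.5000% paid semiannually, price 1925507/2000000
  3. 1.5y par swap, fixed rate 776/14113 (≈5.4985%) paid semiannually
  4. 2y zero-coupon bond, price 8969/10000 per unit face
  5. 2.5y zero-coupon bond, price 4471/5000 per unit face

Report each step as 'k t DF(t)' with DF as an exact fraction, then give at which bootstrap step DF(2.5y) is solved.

step 1 [0.5y] bond c/2=11/400: DF=(3989577/4000000 − 11/400·(0))/(1+11/400) = 9707/10000 ≈ 0.970700
step 2 [1y] bond c/2=7/400: DF=(1925507/2000000 − 7/400·(0.970700))/(1+7/400) = 1859/2000 ≈ 0.929500
step 3 [1.5y] swap r/2=388/14113: DF=(1 − 388/14113·(0.970700+0.929500))/(1+388/14113) = 1153/1250 ≈ 0.922400
step 4 [2y] zero: DF = P = 8969/10000 ≈ 0.896900
step 5 [2.5y] zero: DF = P = 4471/5000 ≈ 0.894200

1 1/2 9707/10000
2 1 1859/2000
3 3/2 1153/1250
4 2 8969/10000
5 5/2 4471/5000
DF(2.5y) is solved at step 5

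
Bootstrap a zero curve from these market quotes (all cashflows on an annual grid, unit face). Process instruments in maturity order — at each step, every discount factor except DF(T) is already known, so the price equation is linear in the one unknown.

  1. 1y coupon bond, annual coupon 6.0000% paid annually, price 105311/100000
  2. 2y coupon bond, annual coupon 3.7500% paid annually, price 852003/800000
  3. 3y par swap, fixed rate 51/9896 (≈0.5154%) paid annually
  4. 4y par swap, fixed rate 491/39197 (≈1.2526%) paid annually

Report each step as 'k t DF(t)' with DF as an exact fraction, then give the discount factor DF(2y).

1 1 1987/2000
2 2 4953/5000
3 3 9847/10000
4 4 9509/10000
DF(2y) = 4953/5000 ≈ 0.990600

step 1 [1y] bond c/1=3/50: DF=(105311/100000 − 3/50·(0))/(1+3/50) = 1987/2000 ≈ 0.993500
step 2 [2y] bond c/1=3/80: DF=(852003/800000 − 3/80·(0.993500))/(1+3/80) = 4953/5000 ≈ 0.990600
step 3 [3y] swap r/1=51/9896: DF=(1 − 51/9896·(0.993500+0.990600))/(1+51/9896) = 9847/10000 ≈ 0.984700
step 4 [4y] swap r/1=491/39197: DF=(1 − 491/39197·(0.993500+0.990600+0.984700))/(1+491/39197) = 9509/10000 ≈ 0.950900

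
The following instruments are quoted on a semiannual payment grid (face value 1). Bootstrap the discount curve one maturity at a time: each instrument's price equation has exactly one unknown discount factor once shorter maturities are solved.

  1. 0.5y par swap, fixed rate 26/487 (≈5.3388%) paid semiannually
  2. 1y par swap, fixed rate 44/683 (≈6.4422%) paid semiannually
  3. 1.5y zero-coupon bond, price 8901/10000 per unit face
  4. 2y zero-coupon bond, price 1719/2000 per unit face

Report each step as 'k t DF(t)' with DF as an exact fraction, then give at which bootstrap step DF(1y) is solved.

step 1 [0.5y] swap r/2=13/487: DF=(1 − 13/487·(0))/(1+13/487) = 487/500 ≈ 0.974000
step 2 [1y] swap r/2=22/683: DF=(1 − 22/683·(0.974000))/(1+22/683) = 1173/1250 ≈ 0.938400
step 3 [1.5y] zero: DF = P = 8901/10000 ≈ 0.890100
step 4 [2y] zero: DF = P = 1719/2000 ≈ 0.859500

1 1/2 487/500
2 1 1173/1250
3 3/2 8901/10000
4 2 1719/2000
DF(1y) is solved at step 2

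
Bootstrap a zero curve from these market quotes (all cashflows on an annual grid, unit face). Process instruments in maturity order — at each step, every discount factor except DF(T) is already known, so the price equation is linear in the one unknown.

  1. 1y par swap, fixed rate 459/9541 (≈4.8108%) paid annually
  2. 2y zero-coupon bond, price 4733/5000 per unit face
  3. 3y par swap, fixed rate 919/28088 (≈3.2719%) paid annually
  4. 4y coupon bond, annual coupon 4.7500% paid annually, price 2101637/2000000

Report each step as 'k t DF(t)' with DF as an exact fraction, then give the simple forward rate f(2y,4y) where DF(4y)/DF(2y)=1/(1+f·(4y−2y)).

1 1 9541/10000
2 2 4733/5000
3 3 9081/10000
4 4 4379/5000
f(2y,4y) = ((4733/5000)/(4379/5000) − 1)/(2) = 177/4379 ≈ 4.0420%

step 1 [1y] swap r/1=459/9541: DF=(1 − 459/9541·(0))/(1+459/9541) = 9541/10000 ≈ 0.954100
step 2 [2y] zero: DF = P = 4733/5000 ≈ 0.946600
step 3 [3y] swap r/1=919/28088: DF=(1 − 919/28088·(0.954100+0.946600))/(1+919/28088) = 9081/10000 ≈ 0.908100
step 4 [4y] bond c/1=19/400: DF=(2101637/2000000 − 19/400·(0.954100+0.946600+0.908100))/(1+19/400) = 4379/5000 ≈ 0.875800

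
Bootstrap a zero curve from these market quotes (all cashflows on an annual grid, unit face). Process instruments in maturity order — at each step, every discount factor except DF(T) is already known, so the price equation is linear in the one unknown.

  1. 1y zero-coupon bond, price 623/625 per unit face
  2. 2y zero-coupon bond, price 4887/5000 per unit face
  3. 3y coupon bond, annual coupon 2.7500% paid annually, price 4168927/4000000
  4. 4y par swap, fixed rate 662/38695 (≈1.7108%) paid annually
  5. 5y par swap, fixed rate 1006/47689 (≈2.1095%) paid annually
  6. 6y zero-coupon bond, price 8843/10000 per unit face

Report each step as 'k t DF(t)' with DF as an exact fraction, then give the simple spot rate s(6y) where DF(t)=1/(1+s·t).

1 1 623/625
2 2 4887/5000
3 3 1923/2000
4 4 4669/5000
5 5 4497/5000
6 6 8843/10000
s(6y) = (1/(8843/10000) − 1)/(6) = 1157/53058 ≈ 2.1806%

step 1 [1y] zero: DF = P = 623/625 ≈ 0.996800
step 2 [2y] zero: DF = P = 4887/5000 ≈ 0.977400
step 3 [3y] bond c/1=11/400: DF=(4168927/4000000 − 11/400·(0.996800+0.977400))/(1+11/400) = 1923/2000 ≈ 0.961500
step 4 [4y] swap r/1=662/38695: DF=(1 − 662/38695·(0.996800+0.977400+0.961500))/(1+662/38695) = 4669/5000 ≈ 0.933800
step 5 [5y] swap r/1=1006/47689: DF=(1 − 1006/47689·(0.996800+0.977400+0.961500+0.933800))/(1+1006/47689) = 4497/5000 ≈ 0.899400
step 6 [6y] zero: DF = P = 8843/10000 ≈ 0.884300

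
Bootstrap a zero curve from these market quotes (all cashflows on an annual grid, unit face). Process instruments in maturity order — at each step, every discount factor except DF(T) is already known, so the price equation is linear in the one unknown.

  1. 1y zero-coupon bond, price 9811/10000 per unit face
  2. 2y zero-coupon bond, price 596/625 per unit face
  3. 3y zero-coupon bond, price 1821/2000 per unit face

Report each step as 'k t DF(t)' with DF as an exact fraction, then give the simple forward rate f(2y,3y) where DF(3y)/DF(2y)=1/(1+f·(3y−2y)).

1 1 9811/10000
2 2 596/625
3 3 1821/2000
f(2y,3y) = ((596/625)/(1821/2000) − 1)/(1) = 431/9105 ≈ 4.7337%

step 1 [1y] zero: DF = P = 9811/10000 ≈ 0.981100
step 2 [2y] zero: DF = P = 596/625 ≈ 0.953600
step 3 [3y] zero: DF = P = 1821/2000 ≈ 0.910500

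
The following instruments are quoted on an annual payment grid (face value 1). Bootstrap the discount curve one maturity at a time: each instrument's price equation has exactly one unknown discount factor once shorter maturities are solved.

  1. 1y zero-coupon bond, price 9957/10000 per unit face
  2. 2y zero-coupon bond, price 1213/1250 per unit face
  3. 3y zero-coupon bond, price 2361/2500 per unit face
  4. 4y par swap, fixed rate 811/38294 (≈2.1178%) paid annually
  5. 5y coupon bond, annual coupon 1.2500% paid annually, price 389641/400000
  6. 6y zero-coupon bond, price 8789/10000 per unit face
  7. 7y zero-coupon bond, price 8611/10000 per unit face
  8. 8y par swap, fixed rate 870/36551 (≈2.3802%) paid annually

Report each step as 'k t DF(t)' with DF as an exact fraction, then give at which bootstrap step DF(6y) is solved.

1 1 9957/10000
2 2 1213/1250
3 3 2361/2500
4 4 9189/10000
5 5 2287/2500
6 6 8789/10000
7 7 8611/10000
8 8 413/500
DF(6y) is solved at step 6

step 1 [1y] zero: DF = P = 9957/10000 ≈ 0.995700
step 2 [2y] zero: DF = P = 1213/1250 ≈ 0.970400
step 3 [3y] zero: DF = P = 2361/2500 ≈ 0.944400
step 4 [4y] swap r/1=811/38294: DF=(1 − 811/38294·(0.995700+0.970400+0.944400))/(1+811/38294) = 9189/10000 ≈ 0.918900
step 5 [5y] bond c/1=1/80: DF=(389641/400000 − 1/80·(0.995700+0.970400+0.944400+0.918900))/(1+1/80) = 2287/2500 ≈ 0.914800
step 6 [6y] zero: DF = P = 8789/10000 ≈ 0.878900
step 7 [7y] zero: DF = P = 8611/10000 ≈ 0.861100
step 8 [8y] swap r/1=870/36551: DF=(1 − 870/36551·(0.995700+0.970400+0.944400+0.918900+0.914800+0.878900+0.861100))/(1+870/36551) = 413/500 ≈ 0.826000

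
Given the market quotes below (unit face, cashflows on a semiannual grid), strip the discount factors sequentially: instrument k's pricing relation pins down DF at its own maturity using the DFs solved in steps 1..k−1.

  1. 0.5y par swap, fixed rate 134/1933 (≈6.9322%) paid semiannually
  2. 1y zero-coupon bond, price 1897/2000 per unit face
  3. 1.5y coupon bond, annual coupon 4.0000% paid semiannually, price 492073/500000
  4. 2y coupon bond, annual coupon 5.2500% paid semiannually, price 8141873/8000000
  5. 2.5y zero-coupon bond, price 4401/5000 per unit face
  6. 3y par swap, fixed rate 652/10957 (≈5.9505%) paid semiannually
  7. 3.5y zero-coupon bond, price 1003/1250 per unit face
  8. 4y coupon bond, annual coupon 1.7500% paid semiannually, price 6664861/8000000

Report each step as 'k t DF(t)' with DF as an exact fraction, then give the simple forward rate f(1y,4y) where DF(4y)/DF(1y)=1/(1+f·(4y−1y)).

step 1 [0.5y] swap r/2=67/1933: DF=(1 − 67/1933·(0))/(1+67/1933) = 1933/2000 ≈ 0.966500
step 2 [1y] zero: DF = P = 1897/2000 ≈ 0.948500
step 3 [1.5y] bond c/2=1/50: DF=(492073/500000 − 1/50·(0.966500+0.948500))/(1+1/50) = 9273/10000 ≈ 0.927300
step 4 [2y] bond c/2=21/800: DF=(8141873/8000000 − 21/800·(0.966500+0.948500+0.927300))/(1+21/800) = 919/1000 ≈ 0.919000
step 5 [2.5y] zero: DF = P = 4401/5000 ≈ 0.880200
step 6 [3y] swap r/2=326/10957: DF=(1 − 326/10957·(0.966500+0.948500+0.927300+0.919000+0.880200))/(1+326/10957) = 837/1000 ≈ 0.837000
step 7 [3.5y] zero: DF = P = 1003/1250 ≈ 0.802400
step 8 [4y] bond c/2=7/800: DF=(6664861/8000000 − 7/800·(0.966500+0.948500+0.927300+0.919000+0.880200+0.837000+0.802400))/(1+7/800) = 3857/5000 ≈ 0.771400

1 1/2 1933/2000
2 1 1897/2000
3 3/2 9273/10000
4 2 919/1000
5 5/2 4401/5000
6 3 837/1000
7 7/2 1003/1250
8 4 3857/5000
f(1y,4y) = ((1897/2000)/(3857/5000) − 1)/(3) = 253/3306 ≈ 7.6528%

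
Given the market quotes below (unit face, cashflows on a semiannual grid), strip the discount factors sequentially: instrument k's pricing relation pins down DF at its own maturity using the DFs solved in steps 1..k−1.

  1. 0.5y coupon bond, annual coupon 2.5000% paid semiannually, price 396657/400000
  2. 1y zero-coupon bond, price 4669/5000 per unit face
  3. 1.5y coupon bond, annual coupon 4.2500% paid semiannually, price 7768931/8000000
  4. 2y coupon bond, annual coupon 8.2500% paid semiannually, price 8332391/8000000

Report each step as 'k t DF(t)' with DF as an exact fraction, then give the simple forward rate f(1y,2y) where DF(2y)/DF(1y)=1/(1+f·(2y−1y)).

1 1/2 4897/5000
2 1 4669/5000
3 3/2 9111/10000
4 2 2221/2500
f(1y,2y) = ((4669/5000)/(2221/2500) − 1)/(1) = 227/4442 ≈ 5.1103%

step 1 [0.5y] bond c/2=1/80: DF=(396657/400000 − 1/80·(0))/(1+1/80) = 4897/5000 ≈ 0.979400
step 2 [1y] zero: DF = P = 4669/5000 ≈ 0.933800
step 3 [1.5y] bond c/2=17/800: DF=(7768931/8000000 − 17/800·(0.979400+0.933800))/(1+17/800) = 9111/10000 ≈ 0.911100
step 4 [2y] bond c/2=33/800: DF=(8332391/8000000 − 33/800·(0.979400+0.933800+0.911100))/(1+33/800) = 2221/2500 ≈ 0.888400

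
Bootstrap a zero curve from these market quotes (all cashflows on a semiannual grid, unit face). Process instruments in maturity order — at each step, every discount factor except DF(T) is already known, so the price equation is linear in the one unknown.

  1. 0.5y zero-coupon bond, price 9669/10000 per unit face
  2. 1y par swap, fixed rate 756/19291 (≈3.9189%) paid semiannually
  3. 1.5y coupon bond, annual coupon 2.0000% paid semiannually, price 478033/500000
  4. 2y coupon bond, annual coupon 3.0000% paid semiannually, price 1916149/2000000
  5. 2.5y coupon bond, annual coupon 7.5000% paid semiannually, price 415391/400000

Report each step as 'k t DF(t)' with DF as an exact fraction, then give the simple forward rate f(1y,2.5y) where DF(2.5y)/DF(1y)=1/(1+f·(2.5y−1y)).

step 1 [0.5y] zero: DF = P = 9669/10000 ≈ 0.966900
step 2 [1y] swap r/2=378/19291: DF=(1 − 378/19291·(0.966900))/(1+378/19291) = 4811/5000 ≈ 0.962200
step 3 [1.5y] bond c/2=1/100: DF=(478033/500000 − 1/100·(0.966900+0.962200))/(1+1/100) = 371/400 ≈ 0.927500
step 4 [2y] bond c/2=3/200: DF=(1916149/2000000 − 3/200·(0.966900+0.962200+0.927500))/(1+3/200) = 9017/10000 ≈ 0.901700
step 5 [2.5y] bond c/2=3/80: DF=(415391/400000 − 3/80·(0.966900+0.962200+0.927500+0.901700))/(1+3/80) = 8651/10000 ≈ 0.865100

1 1/2 9669/10000
2 1 4811/5000
3 3/2 371/400
4 2 9017/10000
5 5/2 8651/10000
f(1y,2.5y) = ((4811/5000)/(8651/10000) − 1)/(3/2) = 1942/25953 ≈ 7.4828%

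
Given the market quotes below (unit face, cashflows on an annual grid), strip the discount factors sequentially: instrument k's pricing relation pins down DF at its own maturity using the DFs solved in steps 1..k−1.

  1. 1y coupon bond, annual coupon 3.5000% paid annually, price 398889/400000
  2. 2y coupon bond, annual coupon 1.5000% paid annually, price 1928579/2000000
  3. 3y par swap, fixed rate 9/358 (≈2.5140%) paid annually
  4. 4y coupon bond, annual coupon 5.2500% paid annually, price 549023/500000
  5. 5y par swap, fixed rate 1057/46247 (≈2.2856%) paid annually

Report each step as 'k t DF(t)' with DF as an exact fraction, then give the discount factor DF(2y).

step 1 [1y] bond c/1=7/200: DF=(398889/400000 − 7/200·(0))/(1+7/200) = 1927/2000 ≈ 0.963500
step 2 [2y] bond c/1=3/200: DF=(1928579/2000000 − 3/200·(0.963500))/(1+3/200) = 4679/5000 ≈ 0.935800
step 3 [3y] swap r/1=9/358: DF=(1 − 9/358·(0.963500+0.935800))/(1+9/358) = 9289/10000 ≈ 0.928900
step 4 [4y] bond c/1=21/400: DF=(549023/500000 − 21/400·(0.963500+0.935800+0.928900))/(1+21/400) = 4511/5000 ≈ 0.902200
step 5 [5y] swap r/1=1057/46247: DF=(1 − 1057/46247·(0.963500+0.935800+0.928900+0.902200))/(1+1057/46247) = 8943/10000 ≈ 0.894300

1 1 1927/2000
2 2 4679/5000
3 3 9289/10000
4 4 4511/5000
5 5 8943/10000
DF(2y) = 4679/5000 ≈ 0.935800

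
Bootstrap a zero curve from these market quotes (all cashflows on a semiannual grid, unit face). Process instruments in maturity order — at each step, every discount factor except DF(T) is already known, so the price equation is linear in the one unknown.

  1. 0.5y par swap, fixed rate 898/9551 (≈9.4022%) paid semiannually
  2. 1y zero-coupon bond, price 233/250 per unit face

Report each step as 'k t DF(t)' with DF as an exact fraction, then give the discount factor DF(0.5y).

step 1 [0.5y] swap r/2=449/9551: DF=(1 − 449/9551·(0))/(1+449/9551) = 9551/10000 ≈ 0.955100
step 2 [1y] zero: DF = P = 233/250 ≈ 0.932000

1 1/2 9551/10000
2 1 233/250
DF(0.5y) = 9551/10000 ≈ 0.955100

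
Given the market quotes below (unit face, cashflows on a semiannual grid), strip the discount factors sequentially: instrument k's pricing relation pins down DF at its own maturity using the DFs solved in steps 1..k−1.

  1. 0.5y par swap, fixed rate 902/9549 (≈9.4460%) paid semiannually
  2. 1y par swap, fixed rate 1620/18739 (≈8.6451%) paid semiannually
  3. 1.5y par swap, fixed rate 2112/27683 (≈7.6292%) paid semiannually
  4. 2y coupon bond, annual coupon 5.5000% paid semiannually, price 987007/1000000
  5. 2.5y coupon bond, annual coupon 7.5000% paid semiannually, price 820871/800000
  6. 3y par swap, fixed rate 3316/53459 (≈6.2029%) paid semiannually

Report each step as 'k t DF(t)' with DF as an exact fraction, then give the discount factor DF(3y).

1 1/2 9549/10000
2 1 919/1000
3 3/2 559/625
4 2 1773/2000
5 5/2 8569/10000
6 3 4171/5000
DF(3y) = 4171/5000 ≈ 0.834200

step 1 [0.5y] swap r/2=451/9549: DF=(1 − 451/9549·(0))/(1+451/9549) = 9549/10000 ≈ 0.954900
step 2 [1y] swap r/2=810/18739: DF=(1 − 810/18739·(0.954900))/(1+810/18739) = 919/1000 ≈ 0.919000
step 3 [1.5y] swap r/2=1056/27683: DF=(1 − 1056/27683·(0.954900+0.919000))/(1+1056/27683) = 559/625 ≈ 0.894400
step 4 [2y] bond c/2=11/400: DF=(987007/1000000 − 11/400·(0.954900+0.919000+0.894400))/(1+11/400) = 1773/2000 ≈ 0.886500
step 5 [2.5y] bond c/2=3/80: DF=(820871/800000 − 3/80·(0.954900+0.919000+0.894400+0.886500))/(1+3/80) = 8569/10000 ≈ 0.856900
step 6 [3y] swap r/2=1658/53459: DF=(1 − 1658/53459·(0.954900+0.919000+0.894400+0.886500+0.856900))/(1+1658/53459) = 4171/5000 ≈ 0.834200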